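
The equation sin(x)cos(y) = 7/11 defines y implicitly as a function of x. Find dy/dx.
Take d/dx of both sides. Since y is implicitly a function of x, the chain rule attaches a y' = dy/dx factor whenever we differentiate through y.

Set F(x, y) = (left side) − (right side), so the curve is F = 0. Differentiating each term of F:
  d/dx[sin(x)·cos(y)] = -y'·sin(x)·sin(y) + cos(x)·cos(y)
  d/dx[-7/11] = 0

Collecting, the y'-free part is the partial derivative in x and the y' coefficient is the partial derivative in y:
  ∂F/∂x = cos(x)·cos(y)
  ∂F/∂y = -sin(x)·sin(y)

so d/dx[F(x, y(x))] = ∂F/∂x + (∂F/∂y)·y' = 0. Rearranging,
  dy/dx = -(∂F/∂x)/(∂F/∂y) = -(cos(x)·cos(y))/(-sin(x)·sin(y)) = 1/(tan(x)·tan(y))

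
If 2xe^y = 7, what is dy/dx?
Differentiate the relation implicitly: treat y = y(x) and apply the chain rule, so every y-derivative picks up a y' = dy/dx factor.

With everything moved to the left-hand side, differentiate term by term:
  d/dx[2x·e^(y)] = 2x·y'·e^(y) + 2e^(y)
  d/dx[-7] = 0

Separating the contributions that come from x directly and those that come through y:
  without y':      2e^(y)
  multiplying y':  2x·e^(y)

so (2e^(y)) + (2x·e^(y))·y' = 0, and therefore
  dy/dx = -(2e^(y))/(2x·e^(y)) = -1/x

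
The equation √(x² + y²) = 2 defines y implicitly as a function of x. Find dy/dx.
Differentiate both sides with respect to x, treating y as y(x). By the chain rule, any term containing y contributes a factor of y' = dy/dx when we differentiate it.

Move every term to one side and write the relation as F(x, y) = 0. Term by term,
  d/dx[√(x^2 + y^2)] = (x + y·y')/√(x^2 + y^2)
  d/dx[-2] = 0

The pieces without y' make up ∂F/∂x and the coefficient of y' is ∂F/∂y:
  ∂F/∂x = x/√(x^2 + y^2),
  ∂F/∂y = y/√(x^2 + y^2).

Since d/dx[F] = ∂F/∂x + (∂F/∂y)·y' = 0, solve for y':
  (∂F/∂y)·y' = -∂F/∂x
  dy/dx = -(∂F/∂x)/(∂F/∂y) = -(x/√(x^2 + y^2))/(y/√(x^2 + y^2)) = -x/y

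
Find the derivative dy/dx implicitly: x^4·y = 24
Differentiate the relation implicitly: treat y = y(x) and apply the chain rule, so every y-derivative picks up a y' = dy/dx factor.

With everything moved to the left-hand side, differentiate term by term:
  d/dx[x^4y] = x^4·y' + 4x^3y
  d/dx[-24] = 0

Separating the contributions that come from x directly and those that come through y:
  without y':      4x^3y
  multiplying y':  x^4

so (4x^3y) + (x^4)·y' = 0, and therefore
  dy/dx = -(4x^3y)/(x^4) = -4y/x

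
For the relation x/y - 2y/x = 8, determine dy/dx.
Take d/dx of both sides. Since y is implicitly a function of x, the chain rule attaches a y' = dy/dx factor whenever we differentiate through y.

Set F(x, y) = (left side) − (right side), so the curve is F = 0. Differentiating each term of F:
  d/dx[x/y] = -x·y'/y^2 + 1/y
  d/dx[-2y/x] = -2·y'/x + 2y/x^2
  d/dx[-8] = 0

Collecting, the y'-free part is the partial derivative in x and the y' coefficient is the partial derivative in y:
  ∂F/∂x = 1/y + 2y/x^2
  ∂F/∂y = -x/y^2 - 2/x

so d/dx[F(x, y(x))] = ∂F/∂x + (∂F/∂y)·y' = 0. Rearranging,
  dy/dx = -(∂F/∂x)/(∂F/∂y) = -(1/y + 2y/x^2)/(-x/y^2 - 2/x)
        = -((x^2 + 2y^2)/(x^2y))/(-(x^2 + 2y^2)/(xy^2)) = y/x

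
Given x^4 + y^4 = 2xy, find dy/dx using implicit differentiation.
Apply d/dx to both sides, remembering that y depends on x. Each occurrence of y therefore brings in a y' = dy/dx via the chain rule.

With F(x, y) equal to the left-hand side minus the right, differentiate F term by term:
  d/dx[x^4] = 4x^3
  d/dx[-2xy] = -2x·y' - 2y
  d/dx[y^4] = 4y^3·y'
Adding these up, d/dx[F] = 0 becomes
  (4x^3 - 2y) + (-2x + 4y^3)·y' = 0,
so isolating y',
  dy/dx = -(4x^3 - 2y)/(-2x + 4y^3) = (2x^3 - y)/(x - 2y^3)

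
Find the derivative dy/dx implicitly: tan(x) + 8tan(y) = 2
Apply d/dx to both sides, remembering that y depends on x. Each occurrence of y therefore brings in a y' = dy/dx via the chain rule.

With F(x, y) equal to the left-hand side minus the right, differentiate F term by term:
  d/dx[tan(x)] = tan(x)^2 + 1
  d/dx[8tan(y)] = 8·y'(tan(y)^2 + 1)
  d/dx[-2] = 0
Adding these up, d/dx[F] = 0 becomes
  (tan(x)^2 + 1) + (8tan(y)^2 + 8)·y' = 0,
so isolating y',
  dy/dx = -(tan(x)^2 + 1)/(8tan(y)^2 + 8) = -cos(y)^2/(8cos(x)^2)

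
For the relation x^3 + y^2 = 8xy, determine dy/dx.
Apply d/dx to both sides, remembering that y depends on x. Each occurrence of y therefore brings in a y' = dy/dx via the chain rule.

With F(x, y) equal to the left-hand side minus the right, differentiate F term by term:
  d/dx[x^3] = 3x^2
  d/dx[-8xy] = -8x·y' - 8y
  d/dx[y^2] = 2y·y'
Adding these up, d/dx[F] = 0 becomes
  (3x^2 - 8y) + (-8x + 2y)·y' = 0,
so isolating y',
  dy/dx = -(3x^2 - 8y)/(-8x + 2y) = (3x^2 - 8y)/(2(4x - y))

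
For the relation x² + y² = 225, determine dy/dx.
Differentiate both sides with respect to x, treating y as y(x). By the chain rule, any term containing y contributes a factor of y' = dy/dx when we differentiate it.

Move every term to one side and write the relation as F(x, y) = 0. Term by term,
  d/dx[x^2] = 2x
  d/dx[y^2] = 2y·y'
  d/dx[-225] = 0

The pieces without y' make up ∂F/∂x and the coefficient of y' is ∂F/∂y:
  ∂F/∂x = 2x,
  ∂F/∂y = 2y.

Since d/dx[F] = ∂F/∂x + (∂F/∂y)·y' = 0, solve for y':
  (∂F/∂y)·y' = -∂F/∂x
  dy/dx = -(∂F/∂x)/(∂F/∂y) = -(2x)/(2y) = -x/y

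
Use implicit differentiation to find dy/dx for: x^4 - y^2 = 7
Apply d/dx to both sides, remembering that y depends on x. Each occurrence of y therefore brings in a y' = dy/dx via the chain rule.

With F(x, y) equal to the left-hand side minus the right, differentiate F term by term:
  d/dx[x^4] = 4x^3
  d/dx[-y^2] = -2y·y'
  d/dx[-7] = 0
Adding these up, d/dx[F] = 0 becomes
  (4x^3) + (-2y)·y' = 0,
so isolating y',
  dy/dx = -(4x^3)/(-2y) = 2x^3/y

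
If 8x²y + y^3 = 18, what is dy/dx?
Differentiate both sides with respect to x, treating y as y(x). By the chain rule, any term containing y contributes a factor of y' = dy/dx when we differentiate it.

Move every term to one side and write the relation as F(x, y) = 0. Term by term,
  d/dx[8x^2y] = 8x^2·y' + 16xy
  d/dx[y^3] = 3y^2·y'
  d/dx[-18] = 0

The pieces without y' make up ∂F/∂x and the coefficient of y' is ∂F/∂y:
  ∂F/∂x = 16xy,
  ∂F/∂y = 8x^2 + 3y^2.

Since d/dx[F] = ∂F/∂x + (∂F/∂y)·y' = 0, solve for y':
  (∂F/∂y)·y' = -∂F/∂x
  dy/dx = -(∂F/∂x)/(∂F/∂y) = -(16xy)/(8x^2 + 3y^2) = -16xy/(8x^2 + 3y^2)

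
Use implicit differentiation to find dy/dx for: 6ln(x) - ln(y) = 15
Apply d/dx to both sides, remembering that y depends on x. Each occurrence of y therefore brings in a y' = dy/dx via the chain rule.

With F(x, y) equal to the left-hand side minus the right, differentiate F term by term:
  d/dx[6ln(x)] = 6/x
  d/dx[-ln(y)] = -y'/y
  d/dx[-15] = 0
Adding these up, d/dx[F] = 0 becomes
  (6/x) + (-1/y)·y' = 0,
so isolating y',
  dy/dx = -(6/x)/(-1/y) = 6y/x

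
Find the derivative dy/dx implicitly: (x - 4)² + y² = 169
Apply d/dx to both sides, remembering that y depends on x. Each occurrence of y therefore brings in a y' = dy/dx via the chain rule.

With F(x, y) equal to the left-hand side minus the right, differentiate F term by term:
  d/dx[y^2] = 2y·y'
  d/dx[(x - 4)^2] = 2x - 8
  d/dx[-169] = 0
Adding these up, d/dx[F] = 0 becomes
  (2x - 8) + (2y)·y' = 0,
so isolating y',
  dy/dx = -(2x - 8)/(2y) = (4 - x)/y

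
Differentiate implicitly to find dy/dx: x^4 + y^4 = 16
Take d/dx of both sides. Since y is implicitly a function of x, the chain rule attaches a y' = dy/dx factor whenever we differentiate through y.

Set F(x, y) = (left side) − (right side), so the curve is F = 0. Differentiating each term of F:
  d/dx[x^4] = 4x^3
  d/dx[y^4] = 4y^3·y'
  d/dx[-16] = 0

Collecting, the y'-free part is the partial derivative in x and the y' coefficient is the partial derivative in y:
  ∂F/∂x = 4x^3
  ∂F/∂y = 4y^3

so d/dx[F(x, y(x))] = ∂F/∂x + (∂F/∂y)·y' = 0. Rearranging,
  dy/dx = -(∂F/∂x)/(∂F/∂y) = -(4x^3)/(4y^3) = -x^3/y^3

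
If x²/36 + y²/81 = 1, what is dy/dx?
Differentiate the relation implicitly: treat y = y(x) and apply the chain rule, so every y-derivative picks up a y' = dy/dx factor.

With everything moved to the left-hand side, differentiate term by term:
  d/dx[x^2/36] = x/18
  d/dx[y^2/81] = 2y·y'/81
  d/dx[-1] = 0

Separating the contributions that come from x directly and those that come through y:
  without y':      x/18
  multiplying y':  2y/81

so (x/18) + (2y/81)·y' = 0, and therefore
  dy/dx = -(x/18)/(2y/81) = -9x/(4y)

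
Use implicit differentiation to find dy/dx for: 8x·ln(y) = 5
Differentiate the relation implicitly: treat y = y(x) and apply the chain rule, so every y-derivative picks up a y' = dy/dx factor.

With everything moved to the left-hand side, differentiate term by term:
  d/dx[8x·ln(y)] = 8x·y'/y + 8ln(y)
  d/dx[-5] = 0

Separating the contributions that come from x directly and those that come through y:
  without y':      8ln(y)
  multiplying y':  8x/y

so (8ln(y)) + (8x/y)·y' = 0, and therefore
  dy/dx = -(8ln(y))/(8x/y) = -y·ln(y)/x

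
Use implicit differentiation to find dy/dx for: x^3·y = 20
Take d/dx of both sides. Since y is implicitly a function of x, the chain rule attaches a y' = dy/dx factor whenever we differentiate through y.

Set F(x, y) = (left side) − (right side), so the curve is F = 0. Differentiating each term of F:
  d/dx[x^3y] = x^3·y' + 3x^2y
  d/dx[-20] = 0

Collecting, the y'-free part is the partial derivative in x and the y' coefficient is the partial derivative in y:
  ∂F/∂x = 3x^2y
  ∂F/∂y = x^3

so d/dx[F(x, y(x))] = ∂F/∂x + (∂F/∂y)·y' = 0. Rearranging,
  dy/dx = -(∂F/∂x)/(∂F/∂y) = -(3x^2y)/(x^3) = -3y/x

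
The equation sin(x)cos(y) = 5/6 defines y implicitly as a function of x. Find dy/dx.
Take d/dx of both sides. Since y is implicitly a function of x, the chain rule attaches a y' = dy/dx factor whenever we differentiate through y.

Set F(x, y) = (left side) − (right side), so the curve is F = 0. Differentiating each term of F:
  d/dx[sin(x)·cos(y)] = -y'·sin(x)·sin(y) + cos(x)·cos(y)
  d/dx[-5/6] = 0

Collecting, the y'-free part is the partial derivative in x and the y' coefficient is the partial derivative in y:
  ∂F/∂x = cos(x)·cos(y)
  ∂F/∂y = -sin(x)·sin(y)

so d/dx[F(x, y(x))] = ∂F/∂x + (∂F/∂y)·y' = 0. Rearranging,
  dy/dx = -(∂F/∂x)/(∂F/∂y) = -(cos(x)·cos(y))/(-sin(x)·sin(y)) = 1/(tan(x)·tan(y))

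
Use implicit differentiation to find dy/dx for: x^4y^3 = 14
Apply d/dx to both sides, remembering that y depends on x. Each occurrence of y therefore brings in a y' = dy/dx via the chain rule.

With F(x, y) equal to the left-hand side minus the right, differentiate F term by term:
  d/dx[x^4y^3] = 3x^4y^2·y' + 4x^3y^3
  d/dx[-14] = 0
Adding these up, d/dx[F] = 0 becomes
  (4x^3y^3) + (3x^4y^2)·y' = 0,
so isolating y',
  dy/dx = -(4x^3y^3)/(3x^4y^2) = -4y/(3x)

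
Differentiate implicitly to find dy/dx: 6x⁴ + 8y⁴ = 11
Differentiate both sides with respect to x, treating y as y(x). By the chain rule, any term containing y contributes a factor of y' = dy/dx when we differentiate it.

Move every term to one side and write the relation as F(x, y) = 0. Term by term,
  d/dx[6x^4] = 24x^3
  d/dx[8y^4] = 32y^3·y'
  d/dx[-11] = 0

The pieces without y' make up ∂F/∂x and the coefficient of y' is ∂F/∂y:
  ∂F/∂x = 24x^3,
  ∂F/∂y = 32y^3.

Since d/dx[F] = ∂F/∂x + (∂F/∂y)·y' = 0, solve for y':
  (∂F/∂y)·y' = -∂F/∂x
  dy/dx = -(∂F/∂x)/(∂F/∂y) = -(24x^3)/(32y^3) = -3x^3/(4y^3)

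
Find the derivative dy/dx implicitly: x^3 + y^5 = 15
Differentiate the relation implicitly: treat y = y(x) and apply the chain rule, so every y-derivative picks up a y' = dy/dx factor.

With everything moved to the left-hand side, differentiate term by term:
  d/dx[x^3] = 3x^2
  d/dx[y^5] = 5y^4·y'
  d/dx[-15] = 0

Separating the contributions that come from x directly and those that come through y:
  without y':      3x^2
  multiplying y':  5y^4

so (3x^2) + (5y^4)·y' = 0, and therefore
  dy/dx = -(3x^2)/(5y^4) = -3x^2/(5y^4)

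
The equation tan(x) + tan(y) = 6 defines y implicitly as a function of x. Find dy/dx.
Take d/dx of both sides. Since y is implicitly a function of x, the chain rule attaches a y' = dy/dx factor whenever we differentiate through y.

Set F(x, y) = (left side) − (right side), so the curve is F = 0. Differentiating each term of F:
  d/dx[tan(x)] = tan(x)^2 + 1
  d/dx[tan(y)] = y'(tan(y)^2 + 1)
  d/dx[-6] = 0

Collecting, the y'-free part is the partial derivative in x and the y' coefficient is the partial derivative in y:
  ∂F/∂x = tan(x)^2 + 1
  ∂F/∂y = tan(y)^2 + 1

so d/dx[F(x, y(x))] = ∂F/∂x + (∂F/∂y)·y' = 0. Rearranging,
  dy/dx = -(∂F/∂x)/(∂F/∂y) = -(tan(x)^2 + 1)/(tan(y)^2 + 1) = -cos(y)^2/cos(x)^2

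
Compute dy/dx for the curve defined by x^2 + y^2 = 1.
Apply d/dx to both sides, remembering that y depends on x. Each occurrence of y therefore brings in a y' = dy/dx via the chain rule.

With F(x, y) equal to the left-hand side minus the right, differentiate F term by term:
  d/dx[x^2] = 2x
  d/dx[y^2] = 2y·y'
  d/dx[-1] = 0
Adding these up, d/dx[F] = 0 becomes
  (2x) + (2y)·y' = 0,
so isolating y',
  dy/dx = -(2x)/(2y) = -x/y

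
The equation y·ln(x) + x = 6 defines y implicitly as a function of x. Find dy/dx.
Apply d/dx to both sides, remembering that y depends on x. Each occurrence of y therefore brings in a y' = dy/dx via the chain rule.

With F(x, y) equal to the left-hand side minus the right, differentiate F term by term:
  d/dx[x] = 1
  d/dx[y·ln(x)] = y'·ln(x) + y/x
  d/dx[-6] = 0
Adding these up, d/dx[F] = 0 becomes
  (1 + y/x) + (ln(x))·y' = 0,
so isolating y',
  dy/dx = -(1 + y/x)/(ln(x))
        = -((x + y)/x)/(ln(x)) = (-x - y)/(x·ln(x))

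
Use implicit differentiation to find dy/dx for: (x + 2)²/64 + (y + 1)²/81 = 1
Take d/dx of both sides. Since y is implicitly a function of x, the chain rule attaches a y' = dy/dx factor whenever we differentiate through y.

Set F(x, y) = (left side) − (right side), so the curve is F = 0. Differentiating each term of F:
  d/dx[(x + 2)^2/64] = x/32 + 1/16
  d/dx[(y + 1)^2/81] = 2·y'(y + 1)/81
  d/dx[-1] = 0

Collecting, the y'-free part is the partial derivative in x and the y' coefficient is the partial derivative in y:
  ∂F/∂x = x/32 + 1/16
  ∂F/∂y = 2y/81 + 2/81

so d/dx[F(x, y(x))] = ∂F/∂x + (∂F/∂y)·y' = 0. Rearranging,
  dy/dx = -(∂F/∂x)/(∂F/∂y) = -(x/32 + 1/16)/(2y/81 + 2/81)
        = -((x + 2)/32)/(2(y + 1)/81) = 81(-x - 2)/(64(y + 1))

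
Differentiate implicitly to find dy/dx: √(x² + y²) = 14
Differentiate both sides with respect to x, treating y as y(x). By the chain rule, any term containing y contributes a factor of y' = dy/dx when we differentiate it.

Move every term to one side and write the relation as F(x, y) = 0. Term by term,
  d/dx[√(x^2 + y^2)] = (x + y·y')/√(x^2 + y^2)
  d/dx[-14] = 0

The pieces without y' make up ∂F/∂x and the coefficient of y' is ∂F/∂y:
  ∂F/∂x = x/√(x^2 + y^2),
  ∂F/∂y = y/√(x^2 + y^2).

Since d/dx[F] = ∂F/∂x + (∂F/∂y)·y' = 0, solve for y':
  (∂F/∂y)·y' = -∂F/∂x
  dy/dx = -(∂F/∂x)/(∂F/∂y) = -(x/√(x^2 + y^2))/(y/√(x^2 + y^2)) = -x/y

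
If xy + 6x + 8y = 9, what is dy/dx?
Differentiate the relation implicitly: treat y = y(x) and apply the chain rule, so every y-derivative picks up a y' = dy/dx factor.

With everything moved to the left-hand side, differentiate term by term:
  d/dx[xy] = x·y' + y
  d/dx[6x] = 6
  d/dx[8y] = 8·y'
  d/dx[-9] = 0

Separating the contributions that come from x directly and those that come through y:
  without y':      y + 6
  multiplying y':  x + 8

so (y + 6) + (x + 8)·y' = 0, and therefore
  dy/dx = -(y + 6)/(x + 8) = (-y - 6)/(x + 8)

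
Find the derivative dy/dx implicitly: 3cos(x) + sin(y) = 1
Take d/dx of both sides. Since y is implicitly a function of x, the chain rule attaches a y' = dy/dx factor whenever we differentiate through y.

Set F(x, y) = (left side) − (right side), so the curve is F = 0. Differentiating each term of F:
  d/dx[sin(y)] = y'·cos(y)
  d/dx[3cos(x)] = -3sin(x)
  d/dx[-1] = 0

Collecting, the y'-free part is the partial derivative in x and the y' coefficient is the partial derivative in y:
  ∂F/∂x = -3sin(x)
  ∂F/∂y = cos(y)

so d/dx[F(x, y(x))] = ∂F/∂x + (∂F/∂y)·y' = 0. Rearranging,
  dy/dx = -(∂F/∂x)/(∂F/∂y) = -(-3sin(x))/(cos(y)) = 3sin(x)/cos(y)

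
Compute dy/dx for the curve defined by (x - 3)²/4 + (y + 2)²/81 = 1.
Differentiate both sides with respect to x, treating y as y(x). By the chain rule, any term containing y contributes a factor of y' = dy/dx when we differentiate it.

Move every term to one side and write the relation as F(x, y) = 0. Term by term,
  d/dx[(x - 3)^2/4] = x/2 - 3/2
  d/dx[(y + 2)^2/81] = 2·y'(y + 2)/81
  d/dx[-1] = 0

The pieces without y' make up ∂F/∂x and the coefficient of y' is ∂F/∂y:
  ∂F/∂x = x/2 - 3/2,
  ∂F/∂y = 2y/81 + 4/81.

Since d/dx[F] = ∂F/∂x + (∂F/∂y)·y' = 0, solve for y':
  (∂F/∂y)·y' = -∂F/∂x
  dy/dx = -(∂F/∂x)/(∂F/∂y) = -(x/2 - 3/2)/(2y/81 + 4/81)
        = -((x - 3)/2)/(2(y + 2)/81) = 81(3 - x)/(4(y + 2))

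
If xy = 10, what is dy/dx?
Take d/dx of both sides. Since y is implicitly a function of x, the chain rule attaches a y' = dy/dx factor whenever we differentiate through y.

Set F(x, y) = (left side) − (right side), so the curve is F = 0. Differentiating each term of F:
  d/dx[xy] = x·y' + y
  d/dx[-10] = 0

Collecting, the y'-free part is the partial derivative in x and the y' coefficient is the partial derivative in y:
  ∂F/∂x = y
  ∂F/∂y = x

so d/dx[F(x, y(x))] = ∂F/∂x + (∂F/∂y)·y' = 0. Rearranging,
  dy/dx = -(∂F/∂x)/(∂F/∂y) = -(y)/(x) = -y/x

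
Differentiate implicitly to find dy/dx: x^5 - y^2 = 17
Differentiate both sides with respect to x, treating y as y(x). By the chain rule, any term containing y contributes a factor of y' = dy/dx when we differentiate it.

Move every term to one side and write the relation as F(x, y) = 0. Term by term,
  d/dx[x^5] = 5x^4
  d/dx[-y^2] = -2y·y'
  d/dx[-17] = 0

The pieces without y' make up ∂F/∂x and the coefficient of y' is ∂F/∂y:
  ∂F/∂x = 5x^4,
  ∂F/∂y = -2y.

Since d/dx[F] = ∂F/∂x + (∂F/∂y)·y' = 0, solve for y':
  (∂F/∂y)·y' = -∂F/∂x
  dy/dx = -(∂F/∂x)/(∂F/∂y) = -(5x^4)/(-2y) = 5x^4/(2y)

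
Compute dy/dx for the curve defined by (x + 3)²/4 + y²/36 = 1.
Take d/dx of both sides. Since y is implicitly a function of x, the chain rule attaches a y' = dy/dx factor whenever we differentiate through y.

Set F(x, y) = (left side) − (right side), so the curve is F = 0. Differentiating each term of F:
  d/dx[y^2/36] = y·y'/18
  d/dx[(x + 3)^2/4] = x/2 + 3/2
  d/dx[-1] = 0

Collecting, the y'-free part is the partial derivative in x and the y' coefficient is the partial derivative in y:
  ∂F/∂x = x/2 + 3/2
  ∂F/∂y = y/18

so d/dx[F(x, y(x))] = ∂F/∂x + (∂F/∂y)·y' = 0. Rearranging,
  dy/dx = -(∂F/∂x)/(∂F/∂y) = -(x/2 + 3/2)/(y/18)
        = -((x + 3)/2)/(y/18) = 9(-x - 3)/y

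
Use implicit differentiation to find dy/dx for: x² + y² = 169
Apply d/dx to both sides, remembering that y depends on x. Each occurrence of y therefore brings in a y' = dy/dx via the chain rule.

With F(x, y) equal to the left-hand side minus the right, differentiate F term by term:
  d/dx[x^2] = 2x
  d/dx[y^2] = 2y·y'
  d/dx[-169] = 0
Adding these up, d/dx[F] = 0 becomes
  (2x) + (2y)·y' = 0,
so isolating y',
  dy/dx = -(2x)/(2y) = -x/y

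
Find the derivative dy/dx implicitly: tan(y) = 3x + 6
Differentiate the relation implicitly: treat y = y(x) and apply the chain rule, so every y-derivative picks up a y' = dy/dx factor.

With everything moved to the left-hand side, differentiate term by term:
  d/dx[-3x] = -3
  d/dx[tan(y)] = y'(tan(y)^2 + 1)
  d/dx[-6] = 0

Separating the contributions that come from x directly and those that come through y:
  without y':      -3
  multiplying y':  tan(y)^2 + 1

so (-3) + (tan(y)^2 + 1)·y' = 0, and therefore
  dy/dx = -(-3)/(tan(y)^2 + 1) = 3cos(y)^2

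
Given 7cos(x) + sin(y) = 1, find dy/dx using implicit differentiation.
Apply d/dx to both sides, remembering that y depends on x. Each occurrence of y therefore brings in a y' = dy/dx via the chain rule.

With F(x, y) equal to the left-hand side minus the right, differentiate F term by term:
  d/dx[sin(y)] = y'·cos(y)
  d/dx[7cos(x)] = -7sin(x)
  d/dx[-1] = 0
Adding these up, d/dx[F] = 0 becomes
  (-7sin(x)) + (cos(y))·y' = 0,
so isolating y',
  dy/dx = -(-7sin(x))/(cos(y)) = 7sin(x)/cos(y)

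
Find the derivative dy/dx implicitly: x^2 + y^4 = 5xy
Differentiate the relation implicitly: treat y = y(x) and apply the chain rule, so every y-derivative picks up a y' = dy/dx factor.

With everything moved to the left-hand side, differentiate term by term:
  d/dx[x^2] = 2x
  d/dx[-5xy] = -5x·y' - 5y
  d/dx[y^4] = 4y^3·y'

Separating the contributions that come from x directly and those that come through y:
  without y':      2x - 5y
  multiplying y':  -5x + 4y^3

so (2x - 5y) + (-5x + 4y^3)·y' = 0, and therefore
  dy/dx = -(2x - 5y)/(-5x + 4y^3) = (2x - 5y)/(5x - 4y^3)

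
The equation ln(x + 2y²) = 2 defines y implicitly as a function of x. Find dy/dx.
Apply d/dx to both sides, remembering that y depends on x. Each occurrence of y therefore brings in a y' = dy/dx via the chain rule.

With F(x, y) equal to the left-hand side minus the right, differentiate F term by term:
  d/dx[ln(x + 2y^2)] = (4y·y' + 1)/(x + 2y^2)
  d/dx[-2] = 0
Adding these up, d/dx[F] = 0 becomes
  (1/(x + 2y^2)) + (4y/(x + 2y^2))·y' = 0,
so isolating y',
  dy/dx = -(1/(x + 2y^2))/(4y/(x + 2y^2)) = -1/(4y)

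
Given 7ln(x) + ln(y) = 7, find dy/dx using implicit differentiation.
Differentiate both sides with respect to x, treating y as y(x). By the chain rule, any term containing y contributes a factor of y' = dy/dx when we differentiate it.

Move every term to one side and write the relation as F(x, y) = 0. Term by term,
  d/dx[7ln(x)] = 7/x
  d/dx[ln(y)] = y'/y
  d/dx[-7] = 0

The pieces without y' make up ∂F/∂x and the coefficient of y' is ∂F/∂y:
  ∂F/∂x = 7/x,
  ∂F/∂y = 1/y.

Since d/dx[F] = ∂F/∂x + (∂F/∂y)·y' = 0, solve for y':
  (∂F/∂y)·y' = -∂F/∂x
  dy/dx = -(∂F/∂x)/(∂F/∂y) = -(7/x)/(1/y) = -7y/x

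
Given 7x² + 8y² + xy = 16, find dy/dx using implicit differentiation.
Take d/dx of both sides. Since y is implicitly a function of x, the chain rule attaches a y' = dy/dx factor whenever we differentiate through y.

Set F(x, y) = (left side) − (right side), so the curve is F = 0. Differentiating each term of F:
  d/dx[7x^2] = 14x
  d/dx[xy] = x·y' + y
  d/dx[8y^2] = 16y·y'
  d/dx[-16] = 0

Collecting, the y'-free part is the partial derivative in x and the y' coefficient is the partial derivative in y:
  ∂F/∂x = 14x + y
  ∂F/∂y = x + 16y

so d/dx[F(x, y(x))] = ∂F/∂x + (∂F/∂y)·y' = 0. Rearranging,
  dy/dx = -(∂F/∂x)/(∂F/∂y) = -(14x + y)/(x + 16y) = (-14x - y)/(x + 16y)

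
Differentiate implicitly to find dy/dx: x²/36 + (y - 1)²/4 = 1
Apply d/dx to both sides, remembering that y depends on x. Each occurrence of y therefore brings in a y' = dy/dx via the chain rule.

With F(x, y) equal to the left-hand side minus the right, differentiate F term by term:
  d/dx[x^2/36] = x/18
  d/dx[(y - 1)^2/4] = y'(y - 1)/2
  d/dx[-1] = 0
Adding these up, d/dx[F] = 0 becomes
  (x/18) + (y/2 - 1/2)·y' = 0,
so isolating y',
  dy/dx = -(x/18)/(y/2 - 1/2)
        = -(x/18)/((y - 1)/2) = -x/(9y - 9)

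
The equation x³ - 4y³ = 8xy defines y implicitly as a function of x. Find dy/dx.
Differentiate the relation implicitly: treat y = y(x) and apply the chain rule, so every y-derivative picks up a y' = dy/dx factor.

With everything moved to the left-hand side, differentiate term by term:
  d/dx[x^3] = 3x^2
  d/dx[-8xy] = -8x·y' - 8y
  d/dx[-4y^3] = -12y^2·y'

Separating the contributions that come from x directly and those that come through y:
  without y':      3x^2 - 8y
  multiplying y':  -8x - 12y^2

so (3x^2 - 8y) + (-8x - 12y^2)·y' = 0, and therefore
  dy/dx = -(3x^2 - 8y)/(-8x - 12y^2) = (3x^2 - 8y)/(4(2x + 3y^2))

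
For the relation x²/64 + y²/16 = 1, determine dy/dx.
Apply d/dx to both sides, remembering that y depends on x. Each occurrence of y therefore brings in a y' = dy/dx via the chain rule.

With F(x, y) equal to the left-hand side minus the right, differentiate F term by term:
  d/dx[x^2/64] = x/32
  d/dx[y^2/16] = y·y'/8
  d/dx[-1] = 0
Adding these up, d/dx[F] = 0 becomes
  (x/32) + (y/8)·y' = 0,
so isolating y',
  dy/dx = -(x/32)/(y/8) = -x/(4y)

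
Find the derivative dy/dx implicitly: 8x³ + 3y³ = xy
Differentiate the relation implicitly: treat y = y(x) and apply the chain rule, so every y-derivative picks up a y' = dy/dx factor.

With everything moved to the left-hand side, differentiate term by term:
  d/dx[8x^3] = 24x^2
  d/dx[-xy] = -x·y' - y
  d/dx[3y^3] = 9y^2·y'

Separating the contributions that come from x directly and those that come through y:
  without y':      24x^2 - y
  multiplying y':  -x + 9y^2

so (24x^2 - y) + (-x + 9y^2)·y' = 0, and therefore
  dy/dx = -(24x^2 - y)/(-x + 9y^2) = (24x^2 - y)/(x - 9y^2)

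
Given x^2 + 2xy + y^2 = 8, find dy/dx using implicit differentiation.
Differentiate both sides with respect to x, treating y as y(x). By the chain rule, any term containing y contributes a factor of y' = dy/dx when we differentiate it.

Move every term to one side and write the relation as F(x, y) = 0. Term by term,
  d/dx[x^2] = 2x
  d/dx[2xy] = 2x·y' + 2y
  d/dx[y^2] = 2y·y'
  d/dx[-8] = 0

The pieces without y' make up ∂F/∂x and the coefficient of y' is ∂F/∂y:
  ∂F/∂x = 2x + 2y,
  ∂F/∂y = 2x + 2y.

Since d/dx[F] = ∂F/∂x + (∂F/∂y)·y' = 0, solve for y':
  (∂F/∂y)·y' = -∂F/∂x
  dy/dx = -(∂F/∂x)/(∂F/∂y) = -(2x + 2y)/(2x + 2y) = -1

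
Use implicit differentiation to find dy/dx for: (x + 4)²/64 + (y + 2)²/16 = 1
Differentiate both sides with respect to x, treating y as y(x). By the chain rule, any term containing y contributes a factor of y' = dy/dx when we differentiate it.

Move every term to one side and write the relation as F(x, y) = 0. Term by term,
  d/dx[(x + 4)^2/64] = x/32 + 1/8
  d/dx[(y + 2)^2/16] = y'(y + 2)/8
  d/dx[-1] = 0

The pieces without y' make up ∂F/∂x and the coefficient of y' is ∂F/∂y:
  ∂F/∂x = x/32 + 1/8,
  ∂F/∂y = y/8 + 1/4.

Since d/dx[F] = ∂F/∂x + (∂F/∂y)·y' = 0, solve for y':
  (∂F/∂y)·y' = -∂F/∂x
  dy/dx = -(∂F/∂x)/(∂F/∂y) = -(x/32 + 1/8)/(y/8 + 1/4)
        = -((x + 4)/32)/((y + 2)/8) = (-x - 4)/(4(y + 2))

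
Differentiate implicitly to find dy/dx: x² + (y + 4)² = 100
Apply d/dx to both sides, remembering that y depends on x. Each occurrence of y therefore brings in a y' = dy/dx via the chain rule.

With F(x, y) equal to the left-hand side minus the right, differentiate F term by term:
  d/dx[x^2] = 2x
  d/dx[(y + 4)^2] = 2·y'(y + 4)
  d/dx[-100] = 0
Adding these up, d/dx[F] = 0 becomes
  (2x) + (2y + 8)·y' = 0,
so isolating y',
  dy/dx = -(2x)/(2y + 8) = -x/(y + 4)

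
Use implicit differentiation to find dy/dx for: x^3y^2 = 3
Apply d/dx to both sides, remembering that y depends on x. Each occurrence of y therefore brings in a y' = dy/dx via the chain rule.

With F(x, y) equal to the left-hand side minus the right, differentiate F term by term:
  d/dx[x^3y^2] = 2x^3y·y' + 3x^2y^2
  d/dx[-3] = 0
Adding these up, d/dx[F] = 0 becomes
  (3x^2y^2) + (2x^3y)·y' = 0,
so isolating y',
  dy/dx = -(3x^2y^2)/(2x^3y) = -3y/(2x)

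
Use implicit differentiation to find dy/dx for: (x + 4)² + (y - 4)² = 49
Take d/dx of both sides. Since y is implicitly a function of x, the chain rule attaches a y' = dy/dx factor whenever we differentiate through y.

Set F(x, y) = (left side) − (right side), so the curve is F = 0. Differentiating each term of F:
  d/dx[(x + 4)^2] = 2x + 8
  d/dx[(y - 4)^2] = 2·y'(y - 4)
  d/dx[-49] = 0

Collecting, the y'-free part is the partial derivative in x and the y' coefficient is the partial derivative in y:
  ∂F/∂x = 2x + 8
  ∂F/∂y = 2y - 8

so d/dx[F(x, y(x))] = ∂F/∂x + (∂F/∂y)·y' = 0. Rearranging,
  dy/dx = -(∂F/∂x)/(∂F/∂y) = -(2x + 8)/(2y - 8) = (-x - 4)/(y - 4)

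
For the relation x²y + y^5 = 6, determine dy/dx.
Apply d/dx to both sides, remembering that y depends on x. Each occurrence of y therefore brings in a y' = dy/dx via the chain rule.

With F(x, y) equal to the left-hand side minus the right, differentiate F term by term:
  d/dx[x^2y] = x^2·y' + 2xy
  d/dx[y^5] = 5y^4·y'
  d/dx[-6] = 0
Adding these up, d/dx[F] = 0 becomes
  (2xy) + (x^2 + 5y^4)·y' = 0,
so isolating y',
  dy/dx = -(2xy)/(x^2 + 5y^4) = -2xy/(x^2 + 5y^4)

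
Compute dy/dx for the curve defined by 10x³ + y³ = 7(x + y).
Differentiate the relation implicitly: treat y = y(x) and apply the chain rule, so every y-derivative picks up a y' = dy/dx factor.

With everything moved to the left-hand side, differentiate term by term:
  d/dx[10x^3] = 30x^2
  d/dx[-7x] = -7
  d/dx[y^3] = 3y^2·y'
  d/dx[-7y] = -7·y'

Separating the contributions that come from x directly and those that come through y:
  without y':      30x^2 - 7
  multiplying y':  3y^2 - 7

so (30x^2 - 7) + (3y^2 - 7)·y' = 0, and therefore
  dy/dx = -(30x^2 - 7)/(3y^2 - 7) = (7 - 30x^2)/(3y^2 - 7)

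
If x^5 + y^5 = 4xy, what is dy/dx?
Take d/dx of both sides. Since y is implicitly a function of x, the chain rule attaches a y' = dy/dx factor whenever we differentiate through y.

Set F(x, y) = (left side) − (right side), so the curve is F = 0. Differentiating each term of F:
  d/dx[x^5] = 5x^4
  d/dx[-4xy] = -4x·y' - 4y
  d/dx[y^5] = 5y^4·y'

Collecting, the y'-free part is the partial derivative in x and the y' coefficient is the partial derivative in y:
  ∂F/∂x = 5x^4 - 4y
  ∂F/∂y = -4x + 5y^4

so d/dx[F(x, y(x))] = ∂F/∂x + (∂F/∂y)·y' = 0. Rearranging,
  dy/dx = -(∂F/∂x)/(∂F/∂y) = -(5x^4 - 4y)/(-4x + 5y^4) = (5x^4 - 4y)/(4x - 5y^4)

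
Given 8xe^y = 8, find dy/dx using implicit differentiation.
Take d/dx of both sides. Since y is implicitly a function of x, the chain rule attaches a y' = dy/dx factor whenever we differentiate through y.

Set F(x, y) = (left side) − (right side), so the curve is F = 0. Differentiating each term of F:
  d/dx[8x·e^(y)] = 8x·y'·e^(y) + 8e^(y)
  d/dx[-8] = 0

Collecting, the y'-free part is the partial derivative in x and the y' coefficient is the partial derivative in y:
  ∂F/∂x = 8e^(y)
  ∂F/∂y = 8x·e^(y)

so d/dx[F(x, y(x))] = ∂F/∂x + (∂F/∂y)·y' = 0. Rearranging,
  dy/dx = -(∂F/∂x)/(∂F/∂y) = -(8e^(y))/(8x·e^(y)) = -1/x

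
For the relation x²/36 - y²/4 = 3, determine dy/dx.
Take d/dx of both sides. Since y is implicitly a function of x, the chain rule attaches a y' = dy/dx factor whenever we differentiate through y.

Set F(x, y) = (left side) − (right side), so the curve is F = 0. Differentiating each term of F:
  d/dx[x^2/36] = x/18
  d/dx[-y^2/4] = -y·y'/2
  d/dx[-3] = 0

Collecting, the y'-free part is the partial derivative in x and the y' coefficient is the partial derivative in y:
  ∂F/∂x = x/18
  ∂F/∂y = -y/2

so d/dx[F(x, y(x))] = ∂F/∂x + (∂F/∂y)·y' = 0. Rearranging,
  dy/dx = -(∂F/∂x)/(∂F/∂y) = -(x/18)/(-y/2) = x/(9y)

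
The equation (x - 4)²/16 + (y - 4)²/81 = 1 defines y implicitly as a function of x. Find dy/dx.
Apply d/dx to both sides, remembering that y depends on x. Each occurrence of y therefore brings in a y' = dy/dx via the chain rule.

With F(x, y) equal to the left-hand side minus the right, differentiate F term by term:
  d/dx[(x - 4)^2/16] = x/8 - 1/2
  d/dx[(y - 4)^2/81] = 2·y'(y - 4)/81
  d/dx[-1] = 0
Adding these up, d/dx[F] = 0 becomes
  (x/8 - 1/2) + (2y/81 - 8/81)·y' = 0,
so isolating y',
  dy/dx = -(x/8 - 1/2)/(2y/81 - 8/81)
        = -((x - 4)/8)/(2(y - 4)/81) = 81(4 - x)/(16(y - 4))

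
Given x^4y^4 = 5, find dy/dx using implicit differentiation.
Differentiate the relation implicitly: treat y = y(x) and apply the chain rule, so every y-derivative picks up a y' = dy/dx factor.

With everything moved to the left-hand side, differentiate term by term:
  d/dx[x^4y^4] = 4x^4y^3·y' + 4x^3y^4
  d/dx[-5] = 0

Separating the contributions that come from x directly and those that come through y:
  without y':      4x^3y^4
  multiplying y':  4x^4y^3

so (4x^3y^4) + (4x^4y^3)·y' = 0, and therefore
  dy/dx = -(4x^3y^4)/(4x^4y^3) = -y/x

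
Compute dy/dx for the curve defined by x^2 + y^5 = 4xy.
Differentiate the relation implicitly: treat y = y(x) and apply the chain rule, so every y-derivative picks up a y' = dy/dx factor.

With everything moved to the left-hand side, differentiate term by term:
  d/dx[x^2] = 2x
  d/dx[-4xy] = -4x·y' - 4y
  d/dx[y^5] = 5y^4·y'

Separating the contributions that come from x directly and those that come through y:
  without y':      2x - 4y
  multiplying y':  -4x + 5y^4

so (2x - 4y) + (-4x + 5y^4)·y' = 0, and therefore
  dy/dx = -(2x - 4y)/(-4x + 5y^4) = 2(x - 2y)/(4x - 5y^4)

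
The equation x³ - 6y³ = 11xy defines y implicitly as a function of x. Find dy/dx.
Differentiate both sides with respect to x, treating y as y(x). By the chain rule, any term containing y contributes a factor of y' = dy/dx when we differentiate it.

Move every term to one side and write the relation as F(x, y) = 0. Term by term,
  d/dx[x^3] = 3x^2
  d/dx[-11xy] = -11x·y' - 11y
  d/dx[-6y^3] = -18y^2·y'

The pieces without y' make up ∂F/∂x and the coefficient of y' is ∂F/∂y:
  ∂F/∂x = 3x^2 - 11y,
  ∂F/∂y = -11x - 18y^2.

Since d/dx[F] = ∂F/∂x + (∂F/∂y)·y' = 0, solve for y':
  (∂F/∂y)·y' = -∂F/∂x
  dy/dx = -(∂F/∂x)/(∂F/∂y) = -(3x^2 - 11y)/(-11x - 18y^2) = (3x^2 - 11y)/(11x + 18y^2)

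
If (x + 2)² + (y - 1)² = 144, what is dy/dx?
Differentiate the relation implicitly: treat y = y(x) and apply the chain rule, so every y-derivative picks up a y' = dy/dx factor.

With everything moved to the left-hand side, differentiate term by term:
  d/dx[(x + 2)^2] = 2x + 4
  d/dx[(y - 1)^2] = 2·y'(y - 1)
  d/dx[-144] = 0

Separating the contributions that come from x directly and those that come through y:
  without y':      2x + 4
  multiplying y':  2y - 2

so (2x + 4) + (2y - 2)·y' = 0, and therefore
  dy/dx = -(2x + 4)/(2y - 2) = (-x - 2)/(y - 1)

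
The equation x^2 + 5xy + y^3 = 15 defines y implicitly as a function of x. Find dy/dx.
Apply d/dx to both sides, remembering that y depends on x. Each occurrence of y therefore brings in a y' = dy/dx via the chain rule.

With F(x, y) equal to the left-hand side minus the right, differentiate F term by term:
  d/dx[x^2] = 2x
  d/dx[5xy] = 5x·y' + 5y
  d/dx[y^3] = 3y^2·y'
  d/dx[-15] = 0
Adding these up, d/dx[F] = 0 becomes
  (2x + 5y) + (5x + 3y^2)·y' = 0,
so isolating y',
  dy/dx = -(2x + 5y)/(5x + 3y^2) = (-2x - 5y)/(5x + 3y^2)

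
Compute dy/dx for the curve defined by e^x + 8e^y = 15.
Take d/dx of both sides. Since y is implicitly a function of x, the chain rule attaches a y' = dy/dx factor whenever we differentiate through y.

Set F(x, y) = (left side) − (right side), so the curve is F = 0. Differentiating each term of F:
  d/dx[e^(x)] = e^(x)
  d/dx[8e^(y)] = 8·y'·e^(y)
  d/dx[-15] = 0

Collecting, the y'-free part is the partial derivative in x and the y' coefficient is the partial derivative in y:
  ∂F/∂x = e^(x)
  ∂F/∂y = 8e^(y)

so d/dx[F(x, y(x))] = ∂F/∂x + (∂F/∂y)·y' = 0. Rearranging,
  dy/dx = -(∂F/∂x)/(∂F/∂y) = -(e^(x))/(8e^(y)) = -e^(x - y)/8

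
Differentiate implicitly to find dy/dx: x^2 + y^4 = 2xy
Apply d/dx to both sides, remembering that y depends on x. Each occurrence of y therefore brings in a y' = dy/dx via the chain rule.

With F(x, y) equal to the left-hand side minus the right, differentiate F term by term:
  d/dx[x^2] = 2x
  d/dx[-2xy] = -2x·y' - 2y
  d/dx[y^4] = 4y^3·y'
Adding these up, d/dx[F] = 0 becomes
  (2x - 2y) + (-2x + 4y^3)·y' = 0,
so isolating y',
  dy/dx = -(2x - 2y)/(-2x + 4y^3) = (x - y)/(x - 2y^3)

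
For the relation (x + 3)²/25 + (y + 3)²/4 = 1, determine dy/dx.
Differentiate the relation implicitly: treat y = y(x) and apply the chain rule, so every y-derivative picks up a y' = dy/dx factor.

With everything moved to the left-hand side, differentiate term by term:
  d/dx[(x + 3)^2/25] = 2x/25 + 6/25
  d/dx[(y + 3)^2/4] = y'(y + 3)/2
  d/dx[-1] = 0

Separating the contributions that come from x directly and those that come through y:
  without y':      2x/25 + 6/25
  multiplying y':  y/2 + 3/2

so (2x/25 + 6/25) + (y/2 + 3/2)·y' = 0, and therefore
  dy/dx = -(2x/25 + 6/25)/(y/2 + 3/2)
        = -(2(x + 3)/25)/((y + 3)/2) = 4(-x - 3)/(25(y + 3))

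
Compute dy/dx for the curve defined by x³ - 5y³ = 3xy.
Differentiate both sides with respect to x, treating y as y(x). By the chain rule, any term containing y contributes a factor of y' = dy/dx when we differentiate it.

Move every term to one side and write the relation as F(x, y) = 0. Term by term,
  d/dx[x^3] = 3x^2
  d/dx[-3xy] = -3x·y' - 3y
  d/dx[-5y^3] = -15y^2·y'

The pieces without y' make up ∂F/∂x and the coefficient of y' is ∂F/∂y:
  ∂F/∂x = 3x^2 - 3y,
  ∂F/∂y = -3x - 15y^2.

Since d/dx[F] = ∂F/∂x + (∂F/∂y)·y' = 0, solve for y':
  (∂F/∂y)·y' = -∂F/∂x
  dy/dx = -(∂F/∂x)/(∂F/∂y) = -(3x^2 - 3y)/(-3x - 15y^2) = (x^2 - y)/(x + 5y^2)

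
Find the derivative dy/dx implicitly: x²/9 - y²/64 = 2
Differentiate the relation implicitly: treat y = y(x) and apply the chain rule, so every y-derivative picks up a y' = dy/dx factor.

With everything moved to the left-hand side, differentiate term by term:
  d/dx[x^2/9] = 2x/9
  d/dx[-y^2/64] = -y·y'/32
  d/dx[-2] = 0

Separating the contributions that come from x directly and those that come through y:
  without y':      2x/9
  multiplying y':  -y/32

so (2x/9) + (-y/32)·y' = 0, and therefore
  dy/dx = -(2x/9)/(-y/32) = 64x/(9y)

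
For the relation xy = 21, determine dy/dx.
Differentiate the relation implicitly: treat y = y(x) and apply the chain rule, so every y-derivative picks up a y' = dy/dx factor.

With everything moved to the left-hand side, differentiate term by term:
  d/dx[xy] = x·y' + y
  d/dx[-21] = 0

Separating the contributions that come from x directly and those that come through y:
  without y':      y
  multiplying y':  x

so (y) + (x)·y' = 0, and therefore
  dy/dx = -(y)/(x) = -y/x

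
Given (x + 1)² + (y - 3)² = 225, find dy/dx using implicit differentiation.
Differentiate both sides with respect to x, treating y as y(x). By the chain rule, any term containing y contributes a factor of y' = dy/dx when we differentiate it.

Move every term to one side and write the relation as F(x, y) = 0. Term by term,
  d/dx[(x + 1)^2] = 2x + 2
  d/dx[(y - 3)^2] = 2·y'(y - 3)
  d/dx[-225] = 0

The pieces without y' make up ∂F/∂x and the coefficient of y' is ∂F/∂y:
  ∂F/∂x = 2x + 2,
  ∂F/∂y = 2y - 6.

Since d/dx[F] = ∂F/∂x + (∂F/∂y)·y' = 0, solve for y':
  (∂F/∂y)·y' = -∂F/∂x
  dy/dx = -(∂F/∂x)/(∂F/∂y) = -(2x + 2)/(2y - 6) = (-x - 1)/(y - 3)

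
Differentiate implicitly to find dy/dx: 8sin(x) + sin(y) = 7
Apply d/dx to both sides, remembering that y depends on x. Each occurrence of y therefore brings in a y' = dy/dx via the chain rule.

With F(x, y) equal to the left-hand side minus the right, differentiate F term by term:
  d/dx[8sin(x)] = 8cos(x)
  d/dx[sin(y)] = y'·cos(y)
  d/dx[-7] = 0
Adding these up, d/dx[F] = 0 becomes
  (8cos(x)) + (cos(y))·y' = 0,
so isolating y',
  dy/dx = -(8cos(x))/(cos(y)) = -8cos(x)/cos(y)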